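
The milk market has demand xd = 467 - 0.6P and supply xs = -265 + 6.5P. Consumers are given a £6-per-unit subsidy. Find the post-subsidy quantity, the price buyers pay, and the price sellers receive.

x' = 28999/71; buyers pay 6930/71; sellers receive 7356/71

Pre-subsidy: 467 - 0.6P = -265 + 6.5P gives P* = 7320/71, x* = 28765/71.
With the rebate, buyers effectively pay Pb = Ps − 6, where Ps is the price sellers receive.
Demand in terms of Ps becomes xd = 467 − 0.6(Ps − 6) = 470.6 - 0.6Ps. Setting this equal to supply: 470.6 - 0.6Ps = -265 + 6.5Ps, so Ps = 7356/71.
Buyers pay Pb = 7356/71 − 6 = 6930/71; x' = -265 + 6.5·(7356/71) = 28999/71.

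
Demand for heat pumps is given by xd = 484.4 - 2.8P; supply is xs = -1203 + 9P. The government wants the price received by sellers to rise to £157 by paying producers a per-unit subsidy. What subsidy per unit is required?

Required subsidy s = £59 per unit

At a seller price of 157, quantity supplied is -1203 + 9·157 = 210.
Buyers absorb 210 only when they pay Pb with 484.4 − 2.8·Pb = 210, i.e. Pb = 98.
s = Ps − Pb = 157 − 98 = 59.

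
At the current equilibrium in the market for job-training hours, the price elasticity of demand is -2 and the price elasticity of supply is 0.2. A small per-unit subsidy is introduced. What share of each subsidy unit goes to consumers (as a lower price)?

For a small subsidy around the equilibrium, the benefit split depends on the relative slopes, which at a point are proportional to the elasticities.
Buyer share = εs/(εs + |εd|) = 0.2/(0.2 + 2) = 1/11; seller share = |εd|/(εs + |εd|) = 10/11.

Consumer share = 1/11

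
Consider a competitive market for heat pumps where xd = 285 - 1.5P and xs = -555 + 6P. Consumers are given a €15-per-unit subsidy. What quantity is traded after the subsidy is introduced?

x' = 135

Pre-subsidy: 285 - 1.5P = -555 + 6P gives P* = 112, x* = 117.
With the rebate, buyers effectively pay Pb = Ps − 15, where Ps is the price sellers receive.
Demand in terms of Ps becomes xd = 285 − 1.5(Ps − 15) = 307.5 - 1.5Ps. Setting this equal to supply: 307.5 - 1.5Ps = -555 + 6Ps, so Ps = 115.
Buyers pay Pb = 115 − 15 = 100; x' = -555 + 6·115 = 135.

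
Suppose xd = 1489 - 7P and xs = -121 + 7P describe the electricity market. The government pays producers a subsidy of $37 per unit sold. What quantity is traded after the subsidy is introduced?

x' = 813.5

Pre-subsidy: 1489 - 7P = -121 + 7P gives P* = 115, x* = 684.
With the subsidy, sellers receive Ps = Pb + 37 for each unit, where Pb is the price buyers pay.
Supply in terms of Pb becomes xs = -121 + 7(Pb + 37) = 138 + 7Pb. Setting this equal to demand: 1489 - 7Pb = 138 + 7Pb, so Pb = 96.5.
Sellers receive Ps = 96.5 + 37 = 133.5; x' = 1489 − 7·96.5 = 813.5.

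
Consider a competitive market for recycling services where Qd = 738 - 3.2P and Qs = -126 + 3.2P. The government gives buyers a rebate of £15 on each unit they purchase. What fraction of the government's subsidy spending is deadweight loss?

Pre-subsidy: 738 - 3.2P = -126 + 3.2P gives P* = 135, Q* = 306.
With the rebate, buyers effectively pay Pb = Ps − 15, where Ps is the price sellers receive.
Demand in terms of Ps becomes Qd = 738 − 3.2(Ps − 15) = 786 - 3.2Ps. Setting this equal to supply: 786 - 3.2Ps = -126 + 3.2Ps, so Ps = 142.5.
Buyers pay Pb = 142.5 − 15 = 127.5; Q' = -126 + 3.2·142.5 = 330.
ΔCS = ½(306 + 330)(135 − 127.5) = 2385; ΔPS = ½(306 + 330)(142.5 − 135) = 2385.
Government spending = 15 × 330 = 4950.
DWL = ½ × 15 × (330 − 306) = 180; fraction = 180 / 4950 = 2/55.

DWL / government spending = 2/55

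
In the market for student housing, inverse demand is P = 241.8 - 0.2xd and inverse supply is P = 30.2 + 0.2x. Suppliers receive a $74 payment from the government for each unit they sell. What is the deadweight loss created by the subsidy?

Pre-subsidy: 241.8 - 0.2x = 30.2 + 0.2x gives x* = 529 and P* = 136.
With the subsidy, sellers receive Ps = Pb + 74 for each unit, where Pb is the price buyers pay.
On the curves, Pb = 241.8 - 0.2x and Ps = 30.2 + 0.2x; the wedge Ps − Pb = 74 gives 30.2 + 0.2x − (241.8 - 0.2x) = 74, so x' = 714.
Then Pb = 241.8 − 0.2·714 = 99 and Ps = 30.2 + 0.2·714 = 173.
The subsidy expands output by 714 − 529 = 185 past the efficient level; on those units the gap between marginal cost and willingness to pay runs from 0 up to 74.
DWL = ½ × 74 × 185 = 6845.

Deadweight loss = $6845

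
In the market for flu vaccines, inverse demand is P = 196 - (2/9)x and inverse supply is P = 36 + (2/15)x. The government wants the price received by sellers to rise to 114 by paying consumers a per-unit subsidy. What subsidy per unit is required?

At a seller price of 114, quantity supplied is -270 + 7.5·114 = 585.
Buyers absorb 585 only when they pay Pb = 196 − (2/9)·585 = 66.
s = Ps − Pb = 114 − 66 = 48.

Required subsidy s = 48 per unit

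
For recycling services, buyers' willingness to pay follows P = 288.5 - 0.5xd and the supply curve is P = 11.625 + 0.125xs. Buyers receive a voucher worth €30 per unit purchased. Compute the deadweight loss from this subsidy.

Pre-subsidy: 288.5 - 0.5x = 11.625 + 0.125x gives x* = 443 and P* = 67.
With the rebate, buyers effectively pay Pb = Ps − 30, where Ps is the price sellers receive.
On the curves, Pb = 288.5 - 0.5x and Ps = 11.625 + 0.125x; the wedge Ps − Pb = 30 gives 11.625 + 0.125x − (288.5 - 0.5x) = 30, so x' = 491.
Then Pb = 288.5 − 0.5·491 = 43 and Ps = 11.625 + 0.125·491 = 73.
The subsidy expands output by 491 − 443 = 48 past the efficient level; on those units the gap between marginal cost and willingness to pay runs from 0 up to 30.
DWL = ½ × 30 × 48 = 720.

Deadweight loss = €720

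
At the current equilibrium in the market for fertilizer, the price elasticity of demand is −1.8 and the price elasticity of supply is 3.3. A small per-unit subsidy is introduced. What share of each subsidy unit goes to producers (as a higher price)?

For a small subsidy around the equilibrium, the benefit split depends on the relative slopes, which at a point are proportional to the elasticities.
Buyer share = εs/(εs + |εd|) = 3.3/(3.3 + 1.8) = 11/17; seller share = |εd|/(εs + |εd|) = 6/17.
So producers capture 6/17 of the subsidy.

Producer share = 6/17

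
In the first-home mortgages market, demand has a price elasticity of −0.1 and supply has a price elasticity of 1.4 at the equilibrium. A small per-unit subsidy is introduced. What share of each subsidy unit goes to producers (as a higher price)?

Producer share = 1/15

For a small subsidy around the equilibrium, the benefit split depends on the relative slopes, which at a point are proportional to the elasticities.
Buyer share = εs/(εs + |εd|) = 1.4/(1.4 + 0.1) = 14/15; seller share = |εd|/(εs + |εd|) = 1/15.
So producers capture 1/15 of the subsidy.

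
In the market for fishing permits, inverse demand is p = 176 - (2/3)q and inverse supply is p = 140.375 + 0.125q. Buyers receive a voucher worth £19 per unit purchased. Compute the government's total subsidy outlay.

Government cost = £1311

Pre-subsidy: 176 - (2/3)q = 140.375 + 0.125q gives q* = 45 and p* = 146.
With the rebate, buyers effectively pay pb = ps − 19, where ps is the price sellers receive.
On the curves, pb = 176 - (2/3)q and ps = 140.375 + 0.125q; the wedge ps − pb = 19 gives 140.375 + 0.125q − (176 - (2/3)q) = 19, so q' = 69.
Then pb = 176 − (2/3)·69 = 130 and ps = 140.375 + 0.125·69 = 149.
Government outlay = subsidy × quantity = 19 × 69 = 1311.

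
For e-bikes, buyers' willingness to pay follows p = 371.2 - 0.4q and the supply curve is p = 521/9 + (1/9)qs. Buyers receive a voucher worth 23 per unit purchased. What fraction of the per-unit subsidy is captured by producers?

Producer share = 5/23

Pre-subsidy: 371.2 - 0.4q = 521/9 + (1/9)q gives q* = 613 and p* = 126.
With the rebate, buyers effectively pay pb = ps − 23, where ps is the price sellers receive.
On the curves, pb = 371.2 - 0.4q and ps = 521/9 + (1/9)q; the wedge ps − pb = 23 gives 521/9 + (1/9)q − (371.2 - 0.4q) = 23, so q' = 658.
Then pb = 371.2 − 0.4·658 = 108 and ps = 521/9 + (1/9)·658 = 131.
Buyers' price falls by p* − pb = 126 − 108 = 18; sellers' price rises by ps − p* = 131 − 126 = 5.
So producers capture 5/23 = 5/23 of each unit of subsidy.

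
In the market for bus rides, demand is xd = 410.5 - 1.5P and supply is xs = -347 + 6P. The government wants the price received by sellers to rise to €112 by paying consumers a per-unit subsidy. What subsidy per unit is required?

At a seller price of 112, quantity supplied is -347 + 6·112 = 325.
Buyers absorb 325 only when they pay Pb with 410.5 − 1.5·Pb = 325, i.e. Pb = 57.
s = Ps − Pb = 112 − 57 = 55.

Required subsidy s = €55 per unit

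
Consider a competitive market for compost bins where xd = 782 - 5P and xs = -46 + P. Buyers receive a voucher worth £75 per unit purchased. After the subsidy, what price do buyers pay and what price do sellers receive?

Buyers pay £125.5; sellers receive £200.5

Pre-subsidy: 782 - 5P = -46 + P gives P* = 138, x* = 92.
With the rebate, buyers effectively pay Pb = Ps − 75, where Ps is the price sellers receive.
Demand in terms of Ps becomes xd = 782 − 5(Ps − 75) = 1157 - 5Ps. Setting this equal to supply: 1157 - 5Ps = -46 + Ps, so Ps = 200.5.
Buyers pay Pb = 200.5 − 75 = 125.5; x' = -46 + 1·200.5 = 154.5.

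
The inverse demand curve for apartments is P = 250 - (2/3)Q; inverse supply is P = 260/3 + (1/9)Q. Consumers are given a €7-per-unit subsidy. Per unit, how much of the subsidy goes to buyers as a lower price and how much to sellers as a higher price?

Buyers gain €6 per unit; sellers gain €1 per unit

Pre-subsidy: 250 - (2/3)Q = 260/3 + (1/9)Q gives Q* = 210 and P* = 110.
With the rebate, buyers effectively pay Pb = Ps − 7, where Ps is the price sellers receive.
On the curves, Pb = 250 - (2/3)Q and Ps = 260/3 + (1/9)Q; the wedge Ps − Pb = 7 gives 260/3 + (1/9)Q − (250 - (2/3)Q) = 7, so Q' = 219.
Then Pb = 250 − (2/3)·219 = 104 and Ps = 260/3 + (1/9)·219 = 111.
Buyers' price falls by P* − Pb = 110 − 104 = 6; sellers' price rises by Ps − P* = 111 − 110 = 1.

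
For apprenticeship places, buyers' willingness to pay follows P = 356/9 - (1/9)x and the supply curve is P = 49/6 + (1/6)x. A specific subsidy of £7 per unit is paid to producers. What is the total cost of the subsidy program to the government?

Government cost = £967.4

Pre-subsidy: 356/9 - (1/9)x = 49/6 + (1/6)x gives x* = 113 and P* = 27.
With the subsidy, sellers receive Ps = Pb + 7 for each unit, where Pb is the price buyers pay.
On the curves, Pb = 356/9 - (1/9)x and Ps = 49/6 + (1/6)x; the wedge Ps − Pb = 7 gives 49/6 + (1/6)x − (356/9 - (1/9)x) = 7, so x' = 138.2.
Then Pb = 356/9 − (1/9)·138.2 = 24.2 and Ps = 49/6 + (1/6)·138.2 = 31.2.
Government outlay = subsidy × quantity = 7 × 138.2 = 967.4.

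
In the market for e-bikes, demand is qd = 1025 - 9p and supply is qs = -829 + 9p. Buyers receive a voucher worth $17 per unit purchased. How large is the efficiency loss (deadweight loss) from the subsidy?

Deadweight loss = $650.25

Pre-subsidy: 1025 - 9p = -829 + 9p gives p* = 103, q* = 98.
With the rebate, buyers effectively pay pb = ps − 17, where ps is the price sellers receive.
Demand in terms of ps becomes qd = 1025 − 9(ps − 17) = 1178 - 9ps. Setting this equal to supply: 1178 - 9ps = -829 + 9ps, so ps = 111.5.
Buyers pay pb = 111.5 − 17 = 94.5; q' = -829 + 9·111.5 = 174.5.
The subsidy expands output by 174.5 − 98 = 76.5 past the efficient level; on those units the gap between marginal cost and willingness to pay runs from 0 up to 17.
DWL = ½ × 17 × 76.5 = 650.25.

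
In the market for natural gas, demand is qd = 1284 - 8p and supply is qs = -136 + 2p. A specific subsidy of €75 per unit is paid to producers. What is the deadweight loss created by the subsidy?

Deadweight loss = €4500

Pre-subsidy: 1284 - 8p = -136 + 2p gives p* = 142, q* = 148.
With the subsidy, sellers receive ps = pb + 75 for each unit, where pb is the price buyers pay.
Supply in terms of pb becomes qs = -136 + 2(pb + 75) = 14 + 2pb. Setting this equal to demand: 1284 - 8pb = 14 + 2pb, so pb = 127.
Sellers receive ps = 127 + 75 = 202; q' = 1284 − 8·127 = 268.
The subsidy expands output by 268 − 148 = 120 past the efficient level; on those units the gap between marginal cost and willingness to pay runs from 0 up to 75.
DWL = ½ × 75 × 120 = 4500.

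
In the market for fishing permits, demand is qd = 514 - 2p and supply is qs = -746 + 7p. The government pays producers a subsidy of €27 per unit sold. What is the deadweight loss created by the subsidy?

Pre-subsidy: 514 - 2p = -746 + 7p gives p* = 140, q* = 234.
With the subsidy, sellers receive ps = pb + 27 for each unit, where pb is the price buyers pay.
Supply in terms of pb becomes qs = -746 + 7(pb + 27) = -557 + 7pb. Setting this equal to demand: 514 - 2pb = -557 + 7pb, so pb = 119.
Sellers receive ps = 119 + 27 = 146; q' = 514 − 2·119 = 276.
The subsidy expands output by 276 − 234 = 42 past the efficient level; on those units the gap between marginal cost and willingness to pay runs from 0 up to 27.
DWL = ½ × 27 × 42 = 567.

Deadweight loss = €567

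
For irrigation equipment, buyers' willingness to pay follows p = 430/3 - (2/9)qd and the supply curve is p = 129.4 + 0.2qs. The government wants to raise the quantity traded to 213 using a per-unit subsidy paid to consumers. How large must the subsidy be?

Required subsidy s = 76 per unit

At q = 213, from the demand curve buyers pay pb = 430/3 − (2/9)·213 = 96; from the supply curve sellers need ps = 129.4 + 0.2·213 = 172.
The subsidy must fill the gap: s = ps − pb = 172 − 96 = 76.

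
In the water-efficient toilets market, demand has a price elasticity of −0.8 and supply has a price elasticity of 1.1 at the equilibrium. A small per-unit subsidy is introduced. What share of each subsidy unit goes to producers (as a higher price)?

Producer share = 8/19

For a small subsidy around the equilibrium, the benefit split depends on the relative slopes, which at a point are proportional to the elasticities.
Buyer share = εs/(εs + |εd|) = 1.1/(1.1 + 0.8) = 11/19; seller share = |εd|/(εs + |εd|) = 8/19.
So producers capture 8/19 of the subsidy.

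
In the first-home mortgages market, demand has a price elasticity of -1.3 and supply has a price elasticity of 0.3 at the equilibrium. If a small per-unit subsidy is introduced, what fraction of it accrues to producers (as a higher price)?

For a small subsidy around the equilibrium, the benefit split depends on the relative slopes, which at a point are proportional to the elasticities.
Buyer share = εs/(εs + |εd|) = 0.3/(0.3 + 1.3) = 0.1875; seller share = |εd|/(εs + |εd|) = 0.8125.
So producers capture 0.8125 of the subsidy.

Producer share = 0.8125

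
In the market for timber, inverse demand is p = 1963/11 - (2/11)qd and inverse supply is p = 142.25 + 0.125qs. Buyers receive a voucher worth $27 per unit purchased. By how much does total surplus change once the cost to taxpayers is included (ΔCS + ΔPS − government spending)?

Net change in total surplus = -$1188

Pre-subsidy: 1963/11 - (2/11)q = 142.25 + 0.125q gives q* = 118 and p* = 157.
With the rebate, buyers effectively pay pb = ps − 27, where ps is the price sellers receive.
On the curves, pb = 1963/11 - (2/11)q and ps = 142.25 + 0.125q; the wedge ps − pb = 27 gives 142.25 + 0.125q − (1963/11 - (2/11)q) = 27, so q' = 206.
Then pb = 1963/11 − (2/11)·206 = 141 and ps = 142.25 + 0.125·206 = 168.
ΔCS = ½(118 + 206)(157 − 141) = 2592; ΔPS = ½(118 + 206)(168 − 157) = 1782.
Government spending = 27 × 206 = 5562.
Net change = 2592 + 1782 − 5562 = -1188. The loss equals the DWL triangle ½·27·88.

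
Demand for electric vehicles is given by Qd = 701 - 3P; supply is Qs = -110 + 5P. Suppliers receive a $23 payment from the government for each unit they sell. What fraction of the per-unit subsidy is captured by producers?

Pre-subsidy: 701 - 3P = -110 + 5P gives P* = 101.375, Q* = 396.875.
With the subsidy, sellers receive Ps = Pb + 23 for each unit, where Pb is the price buyers pay.
Supply in terms of Pb becomes Qs = -110 + 5(Pb + 23) = 5 + 5Pb. Setting this equal to demand: 701 - 3Pb = 5 + 5Pb, so Pb = 87.
Sellers receive Ps = 87 + 23 = 110; Q' = 701 − 3·87 = 440.
Buyers' price falls by P* − Pb = 101.375 − 87 = 14.375; sellers' price rises by Ps − P* = 110 − 101.375 = 8.625.
So producers capture 8.625/23 = 0.375 of each unit of subsidy.

Producer share = 0.375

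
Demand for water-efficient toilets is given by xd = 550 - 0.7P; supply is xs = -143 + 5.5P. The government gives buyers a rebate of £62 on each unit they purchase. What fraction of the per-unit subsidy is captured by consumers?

Consumer share = 55/62

Pre-subsidy: 550 - 0.7P = -143 + 5.5P gives P* = 3465/31, x* = 29249/62.
With the rebate, buyers effectively pay Pb = Ps − 62, where Ps is the price sellers receive.
Demand in terms of Ps becomes xd = 550 − 0.7(Ps − 62) = 593.4 - 0.7Ps. Setting this equal to supply: 593.4 - 0.7Ps = -143 + 5.5Ps, so Ps = 3682/31.
Buyers pay Pb = 3682/31 − 62 = 1760/31; x' = -143 + 5.5·(3682/31) = 15818/31.
Buyers' price falls by P* − Pb = 3465/31 − 1760/31 = 55; sellers' price rises by Ps − P* = 3682/31 − 3465/31 = 7.
So consumers capture 55/62 = 55/62 of each unit of subsidy.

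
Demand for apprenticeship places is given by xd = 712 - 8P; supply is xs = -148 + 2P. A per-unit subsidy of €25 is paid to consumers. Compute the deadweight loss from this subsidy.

Pre-subsidy: 712 - 8P = -148 + 2P gives P* = 86, x* = 24.
With the rebate, buyers effectively pay Pb = Ps − 25, where Ps is the price sellers receive.
Demand in terms of Ps becomes xd = 712 − 8(Ps − 25) = 912 - 8Ps. Setting this equal to supply: 912 - 8Ps = -148 + 2Ps, so Ps = 106.
Buyers pay Pb = 106 − 25 = 81; x' = -148 + 2·106 = 64.
The subsidy expands output by 64 − 24 = 40 past the efficient level; on those units the gap between marginal cost and willingness to pay runs from 0 up to 25.
DWL = ½ × 25 × 40 = 500.

Deadweight loss = €500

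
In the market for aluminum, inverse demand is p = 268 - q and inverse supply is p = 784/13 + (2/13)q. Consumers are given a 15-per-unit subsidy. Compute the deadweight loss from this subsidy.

Deadweight loss = 97.5

Pre-subsidy: 268 - q = 784/13 + (2/13)q gives q* = 180 and p* = 88.
With the rebate, buyers effectively pay pb = ps − 15, where ps is the price sellers receive.
On the curves, pb = 268 - q and ps = 784/13 + (2/13)q; the wedge ps − pb = 15 gives 784/13 + (2/13)q − (268 - q) = 15, so q' = 193.
Then pb = 268 − 1·193 = 75 and ps = 784/13 + (2/13)·193 = 90.
The subsidy expands output by 193 − 180 = 13 past the efficient level; on those units the gap between marginal cost and willingness to pay runs from 0 up to 15.
DWL = ½ × 15 × 13 = 97.5.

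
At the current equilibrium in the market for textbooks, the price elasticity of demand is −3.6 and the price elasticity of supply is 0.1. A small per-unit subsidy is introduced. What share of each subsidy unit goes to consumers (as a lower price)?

Consumer share = 1/37

For a small subsidy around the equilibrium, the benefit split depends on the relative slopes, which at a point are proportional to the elasticities.
Buyer share = εs/(εs + |εd|) = 0.1/(0.1 + 3.6) = 1/37; seller share = |εd|/(εs + |εd|) = 36/37.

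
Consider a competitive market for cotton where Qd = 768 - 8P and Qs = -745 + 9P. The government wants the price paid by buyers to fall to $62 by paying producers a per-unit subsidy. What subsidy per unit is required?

At a buyer price of 62, quantity demanded is 768 − 8·62 = 272.
Sellers supply 272 only when they receive Ps with -745 + 9·Ps = 272, i.e. Ps = 113.
s = Ps − Pb = 113 − 62 = 51.

Required subsidy s = $51 per unit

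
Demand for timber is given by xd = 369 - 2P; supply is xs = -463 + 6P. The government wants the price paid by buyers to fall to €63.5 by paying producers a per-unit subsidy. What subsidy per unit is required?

Required subsidy s = €54 per unit

At a buyer price of 63.5, quantity demanded is 369 − 2·63.5 = 242.
Sellers supply 242 only when they receive Ps with -463 + 6·Ps = 242, i.e. Ps = 117.5.
s = Ps − Pb = 117.5 − 63.5 = 54.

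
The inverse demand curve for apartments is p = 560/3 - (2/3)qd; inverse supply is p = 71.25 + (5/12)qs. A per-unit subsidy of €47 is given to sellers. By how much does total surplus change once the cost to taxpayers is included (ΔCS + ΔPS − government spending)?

Net change in total surplus = -13254/13

Pre-subsidy: 560/3 - (2/3)q = 71.25 + (5/12)q gives q* = 1385/13 and p* = 4510/39.
With the subsidy, sellers receive ps = pb + 47 for each unit, where pb is the price buyers pay.
On the curves, pb = 560/3 - (2/3)q and ps = 71.25 + (5/12)q; the wedge ps − pb = 47 gives 71.25 + (5/12)q − (560/3 - (2/3)q) = 47, so q' = 1949/13.
Then pb = 560/3 − (2/3)·(1949/13) = 3382/39 and ps = 71.25 + (5/12)·(1949/13) = 5215/39.
ΔCS = ½(1385/13 + 1949/13)(4510/39 − 3382/39) = 626792/169; ΔPS = ½(1385/13 + 1949/13)(5215/39 − 4510/39) = 391745/169.
Government spending = 47 × 1949/13 = 91603/13.
Net change = 626792/169 + 391745/169 − 91603/13 = -13254/13. The loss equals the DWL triangle ½·47·564/13.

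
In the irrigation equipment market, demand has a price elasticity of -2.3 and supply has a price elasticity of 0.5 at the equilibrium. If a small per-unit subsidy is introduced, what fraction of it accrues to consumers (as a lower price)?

For a small subsidy around the equilibrium, the benefit split depends on the relative slopes, which at a point are proportional to the elasticities.
Buyer share = εs/(εs + |εd|) = 0.5/(0.5 + 2.3) = 5/28; seller share = |εd|/(εs + |εd|) = 23/28.

Consumer share = 5/28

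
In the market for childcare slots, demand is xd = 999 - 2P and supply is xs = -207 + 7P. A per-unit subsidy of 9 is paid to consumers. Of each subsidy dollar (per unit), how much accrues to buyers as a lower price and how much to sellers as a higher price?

Buyers gain 7 per unit; sellers gain 2 per unit

Pre-subsidy: 999 - 2P = -207 + 7P gives P* = 134, x* = 731.
With the rebate, buyers effectively pay Pb = Ps − 9, where Ps is the price sellers receive.
Demand in terms of Ps becomes xd = 999 − 2(Ps − 9) = 1017 - 2Ps. Setting this equal to supply: 1017 - 2Ps = -207 + 7Ps, so Ps = 136.
Buyers pay Pb = 136 − 9 = 127; x' = -207 + 7·136 = 745.
Buyers' price falls by P* − Pb = 134 − 127 = 7; sellers' price rises by Ps − P* = 136 − 134 = 2.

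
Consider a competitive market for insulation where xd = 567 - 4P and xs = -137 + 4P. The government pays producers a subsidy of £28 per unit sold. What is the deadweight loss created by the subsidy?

Pre-subsidy: 567 - 4P = -137 + 4P gives P* = 88, x* = 215.
With the subsidy, sellers receive Ps = Pb + 28 for each unit, where Pb is the price buyers pay.
Supply in terms of Pb becomes xs = -137 + 4(Pb + 28) = -25 + 4Pb. Setting this equal to demand: 567 - 4Pb = -25 + 4Pb, so Pb = 74.
Sellers receive Ps = 74 + 28 = 102; x' = 567 − 4·74 = 271.
The subsidy expands output by 271 − 215 = 56 past the efficient level; on those units the gap between marginal cost and willingness to pay runs from 0 up to 28.
DWL = ½ × 28 × 56 = 784.

Deadweight loss = £784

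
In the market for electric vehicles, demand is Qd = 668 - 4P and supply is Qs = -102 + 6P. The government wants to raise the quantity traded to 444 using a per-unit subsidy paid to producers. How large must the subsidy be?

Required subsidy s = 35 per unit

At Q = 444, invert demand for the buyer price: Pb = (668 − 444)/4 = 56; invert supply for the seller price: Ps = (444 − (-102))/6 = 91.
The subsidy must fill the gap: s = Ps − Pb = 91 − 56 = 35.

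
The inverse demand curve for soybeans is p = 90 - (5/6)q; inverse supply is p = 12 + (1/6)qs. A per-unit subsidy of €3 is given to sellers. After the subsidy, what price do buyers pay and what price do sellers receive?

Pre-subsidy: 90 - (5/6)q = 12 + (1/6)q gives q* = 78 and p* = 25.
With the subsidy, sellers receive ps = pb + 3 for each unit, where pb is the price buyers pay.
On the curves, pb = 90 - (5/6)q and ps = 12 + (1/6)q; the wedge ps − pb = 3 gives 12 + (1/6)q − (90 - (5/6)q) = 3, so q' = 81.
Then pb = 90 − (5/6)·81 = 22.5 and ps = 12 + (1/6)·81 = 25.5.

Buyers pay €22.5; sellers receive €25.5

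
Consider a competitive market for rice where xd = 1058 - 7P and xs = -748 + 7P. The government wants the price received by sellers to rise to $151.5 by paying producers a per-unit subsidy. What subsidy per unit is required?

Required subsidy s = $45 per unit

At a seller price of 151.5, quantity supplied is -748 + 7·151.5 = 312.5.
Buyers absorb 312.5 only when they pay Pb with 1058 − 7·Pb = 312.5, i.e. Pb = 106.5.
s = Ps − Pb = 151.5 − 106.5 = 45.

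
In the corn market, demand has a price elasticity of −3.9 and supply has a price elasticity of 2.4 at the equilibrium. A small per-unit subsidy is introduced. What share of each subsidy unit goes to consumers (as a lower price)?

For a small subsidy around the equilibrium, the benefit split depends on the relative slopes, which at a point are proportional to the elasticities.
Buyer share = εs/(εs + |εd|) = 2.4/(2.4 + 3.9) = 8/21; seller share = |εd|/(εs + |εd|) = 13/21.

Consumer share = 8/21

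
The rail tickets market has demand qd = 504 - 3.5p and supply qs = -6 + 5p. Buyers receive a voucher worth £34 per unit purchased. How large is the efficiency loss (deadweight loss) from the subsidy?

Pre-subsidy: 504 - 3.5p = -6 + 5p gives p* = 60, q* = 294.
With the rebate, buyers effectively pay pb = ps − 34, where ps is the price sellers receive.
Demand in terms of ps becomes qd = 504 − 3.5(ps − 34) = 623 - 3.5ps. Setting this equal to supply: 623 - 3.5ps = -6 + 5ps, so ps = 74.
Buyers pay pb = 74 − 34 = 40; q' = -6 + 5·74 = 364.
The subsidy expands output by 364 − 294 = 70 past the efficient level; on those units the gap between marginal cost and willingness to pay runs from 0 up to 34.
DWL = ½ × 34 × 70 = 1190.

Deadweight loss = £1190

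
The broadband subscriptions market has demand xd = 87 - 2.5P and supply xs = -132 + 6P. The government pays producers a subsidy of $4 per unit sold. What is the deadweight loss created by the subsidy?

Deadweight loss = 240/17

Pre-subsidy: 87 - 2.5P = -132 + 6P gives P* = 438/17, x* = 384/17.
With the subsidy, sellers receive Ps = Pb + 4 for each unit, where Pb is the price buyers pay.
Supply in terms of Pb becomes xs = -132 + 6(Pb + 4) = -108 + 6Pb. Setting this equal to demand: 87 - 2.5Pb = -108 + 6Pb, so Pb = 390/17.
Sellers receive Ps = 390/17 + 4 = 458/17; x' = 87 − 2.5·(390/17) = 504/17.
The subsidy expands output by 504/17 − 384/17 = 120/17 past the efficient level; on those units the gap between marginal cost and willingness to pay runs from 0 up to 4.
DWL = ½ × 4 × 120/17 = 240/17.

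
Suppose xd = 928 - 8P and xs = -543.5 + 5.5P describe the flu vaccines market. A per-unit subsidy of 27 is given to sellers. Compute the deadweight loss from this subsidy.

Deadweight loss = 1188

Pre-subsidy: 928 - 8P = -543.5 + 5.5P gives P* = 109, x* = 56.
With the subsidy, sellers receive Ps = Pb + 27 for each unit, where Pb is the price buyers pay.
Supply in terms of Pb becomes xs = -543.5 + 5.5(Pb + 27) = -395 + 5.5Pb. Setting this equal to demand: 928 - 8Pb = -395 + 5.5Pb, so Pb = 98.
Sellers receive Ps = 98 + 27 = 125; x' = 928 − 8·98 = 144.
The subsidy expands output by 144 − 56 = 88 past the efficient level; on those units the gap between marginal cost and willingness to pay runs from 0 up to 27.
DWL = ½ × 27 × 88 = 1188.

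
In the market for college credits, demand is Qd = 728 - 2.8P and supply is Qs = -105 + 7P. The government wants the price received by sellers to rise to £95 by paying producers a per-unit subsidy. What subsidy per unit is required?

Required subsidy s = £35 per unit

At a seller price of 95, quantity supplied is -105 + 7·95 = 560.
Buyers absorb 560 only when they pay Pb with 728 − 2.8·Pb = 560, i.e. Pb = 60.
s = Ps − Pb = 95 − 60 = 35.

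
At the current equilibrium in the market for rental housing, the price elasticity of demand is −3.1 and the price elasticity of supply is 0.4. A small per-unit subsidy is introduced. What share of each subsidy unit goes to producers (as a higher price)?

For a small subsidy around the equilibrium, the benefit split depends on the relative slopes, which at a point are proportional to the elasticities.
Buyer share = εs/(εs + |εd|) = 0.4/(0.4 + 3.1) = 4/35; seller share = |εd|/(εs + |εd|) = 31/35.
So producers capture 31/35 of the subsidy.

Producer share = 31/35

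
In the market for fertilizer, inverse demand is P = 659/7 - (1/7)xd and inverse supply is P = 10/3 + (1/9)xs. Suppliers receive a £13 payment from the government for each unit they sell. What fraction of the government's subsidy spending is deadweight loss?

Pre-subsidy: 659/7 - (1/7)x = 10/3 + (1/9)x gives x* = 357.5625 and P* = 43.0625.
With the subsidy, sellers receive Ps = Pb + 13 for each unit, where Pb is the price buyers pay.
On the curves, Pb = 659/7 - (1/7)x and Ps = 10/3 + (1/9)x; the wedge Ps − Pb = 13 gives 10/3 + (1/9)x − (659/7 - (1/7)x) = 13, so x' = 408.75.
Then Pb = 659/7 − (1/7)·408.75 = 35.75 and Ps = 10/3 + (1/9)·408.75 = 48.75.
ΔCS = ½(357.5625 + 408.75)(43.0625 − 35.75) = 2801.830078125; ΔPS = ½(357.5625 + 408.75)(48.75 − 43.0625) = 2179.201171875.
Government spending = 13 × 408.75 = 5313.75.
DWL = ½ × 13 × (408.75 − 357.5625) = 332.71875; fraction = 332.71875 / 5313.75 = 273/4360.

DWL / government spending = 273/4360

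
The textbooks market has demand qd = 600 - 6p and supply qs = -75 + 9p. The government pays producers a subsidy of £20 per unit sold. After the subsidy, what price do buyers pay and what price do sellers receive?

Pre-subsidy: 600 - 6p = -75 + 9p gives p* = 45, q* = 330.
With the subsidy, sellers receive ps = pb + 20 for each unit, where pb is the price buyers pay.
Supply in terms of pb becomes qs = -75 + 9(pb + 20) = 105 + 9pb. Setting this equal to demand: 600 - 6pb = 105 + 9pb, so pb = 33.
Sellers receive ps = 33 + 20 = 53; q' = 600 − 6·33 = 402.

Buyers pay £33; sellers receive £53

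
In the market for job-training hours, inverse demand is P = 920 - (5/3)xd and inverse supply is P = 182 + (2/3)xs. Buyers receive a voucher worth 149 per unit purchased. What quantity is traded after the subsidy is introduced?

Pre-subsidy: 920 - (5/3)x = 182 + (2/3)x gives x* = 2214/7 and P* = 2750/7.
With the rebate, buyers effectively pay Pb = Ps − 149, where Ps is the price sellers receive.
On the curves, Pb = 920 - (5/3)x and Ps = 182 + (2/3)x; the wedge Ps − Pb = 149 gives 182 + (2/3)x − (920 - (5/3)x) = 149, so x' = 2661/7.
Then Pb = 920 − (5/3)·(2661/7) = 2005/7 and Ps = 182 + (2/3)·(2661/7) = 3048/7.

x' = 2661/7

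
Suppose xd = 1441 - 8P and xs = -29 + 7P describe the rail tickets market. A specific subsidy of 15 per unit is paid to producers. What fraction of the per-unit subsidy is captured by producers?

Pre-subsidy: 1441 - 8P = -29 + 7P gives P* = 98, x* = 657.
With the subsidy, sellers receive Ps = Pb + 15 for each unit, where Pb is the price buyers pay.
Supply in terms of Pb becomes xs = -29 + 7(Pb + 15) = 76 + 7Pb. Setting this equal to demand: 1441 - 8Pb = 76 + 7Pb, so Pb = 91.
Sellers receive Ps = 91 + 15 = 106; x' = 1441 − 8·91 = 713.
Buyers' price falls by P* − Pb = 98 − 91 = 7; sellers' price rises by Ps − P* = 106 − 98 = 8.
So producers capture 8/15 = 8/15 of each unit of subsidy.

Producer share = 8/15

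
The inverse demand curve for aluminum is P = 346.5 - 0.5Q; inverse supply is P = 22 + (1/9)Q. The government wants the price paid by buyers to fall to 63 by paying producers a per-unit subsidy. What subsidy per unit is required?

Required subsidy s = 22 per unit

At a buyer price of 63, quantity demanded is 693 − 2·63 = 567.
Sellers supply 567 only when they receive Ps = 22 + (1/9)·567 = 85.
s = Ps − Pb = 85 − 63 = 22.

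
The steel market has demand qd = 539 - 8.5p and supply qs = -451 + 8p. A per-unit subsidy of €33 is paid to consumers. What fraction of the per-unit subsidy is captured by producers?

Producer share = 17/33

Pre-subsidy: 539 - 8.5p = -451 + 8p gives p* = 60, q* = 29.
With the rebate, buyers effectively pay pb = ps − 33, where ps is the price sellers receive.
Demand in terms of ps becomes qd = 539 − 8.5(ps − 33) = 819.5 - 8.5ps. Setting this equal to supply: 819.5 - 8.5ps = -451 + 8ps, so ps = 77.
Buyers pay pb = 77 − 33 = 44; q' = -451 + 8·77 = 165.
Buyers' price falls by p* − pb = 60 − 44 = 16; sellers' price rises by ps − p* = 77 − 60 = 17.
So producers capture 17/33 = 17/33 of each unit of subsidy.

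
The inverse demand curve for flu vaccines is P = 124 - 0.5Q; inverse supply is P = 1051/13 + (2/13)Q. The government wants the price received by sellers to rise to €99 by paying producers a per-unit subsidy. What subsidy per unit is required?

At a seller price of 99, quantity supplied is -525.5 + 6.5·99 = 118.
Buyers absorb 118 only when they pay Pb = 124 − 0.5·118 = 65.
s = Ps − Pb = 99 − 65 = 34.

Required subsidy s = €34 per unit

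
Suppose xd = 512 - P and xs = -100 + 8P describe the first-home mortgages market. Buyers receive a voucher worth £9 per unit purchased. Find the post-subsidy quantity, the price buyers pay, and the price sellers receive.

Pre-subsidy: 512 - P = -100 + 8P gives P* = 68, x* = 444.
With the rebate, buyers effectively pay Pb = Ps − 9, where Ps is the price sellers receive.
Demand in terms of Ps becomes xd = 512 − 1(Ps − 9) = 521 - Ps. Setting this equal to supply: 521 - Ps = -100 + 8Ps, so Ps = 69.
Buyers pay Pb = 69 − 9 = 60; x' = -100 + 8·69 = 452.

x' = 452; buyers pay £60; sellers receive £69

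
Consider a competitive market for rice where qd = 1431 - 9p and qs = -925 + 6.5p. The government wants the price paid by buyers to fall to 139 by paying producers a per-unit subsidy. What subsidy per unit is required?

At a buyer price of 139, quantity demanded is 1431 − 9·139 = 180.
Sellers supply 180 only when they receive ps with -925 + 6.5·ps = 180, i.e. ps = 170.
s = ps − pb = 170 − 139 = 31.

Required subsidy s = 31 per unit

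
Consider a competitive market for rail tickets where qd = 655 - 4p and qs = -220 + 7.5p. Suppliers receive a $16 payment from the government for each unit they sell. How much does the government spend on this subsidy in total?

Pre-subsidy: 655 - 4p = -220 + 7.5p gives p* = 1750/23, q* = 8065/23.
With the subsidy, sellers receive ps = pb + 16 for each unit, where pb is the price buyers pay.
Supply in terms of pb becomes qs = -220 + 7.5(pb + 16) = -100 + 7.5pb. Setting this equal to demand: 655 - 4pb = -100 + 7.5pb, so pb = 1510/23.
Sellers receive ps = 1510/23 + 16 = 1878/23; q' = 655 − 4·(1510/23) = 9025/23.
Government outlay = subsidy × quantity = 16 × 9025/23 = 144400/23.

Government cost = 144400/23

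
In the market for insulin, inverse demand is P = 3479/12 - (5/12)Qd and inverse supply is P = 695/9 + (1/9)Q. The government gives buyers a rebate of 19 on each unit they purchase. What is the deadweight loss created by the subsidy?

Deadweight loss = 342

Pre-subsidy: 3479/12 - (5/12)Q = 695/9 + (1/9)Q gives Q* = 403 and P* = 122.
With the rebate, buyers effectively pay Pb = Ps − 19, where Ps is the price sellers receive.
On the curves, Pb = 3479/12 - (5/12)Q and Ps = 695/9 + (1/9)Q; the wedge Ps − Pb = 19 gives 695/9 + (1/9)Q − (3479/12 - (5/12)Q) = 19, so Q' = 439.
Then Pb = 3479/12 − (5/12)·439 = 107 and Ps = 695/9 + (1/9)·439 = 126.
The subsidy expands output by 439 − 403 = 36 past the efficient level; on those units the gap between marginal cost and willingness to pay runs from 0 up to 19.
DWL = ½ × 19 × 36 = 342.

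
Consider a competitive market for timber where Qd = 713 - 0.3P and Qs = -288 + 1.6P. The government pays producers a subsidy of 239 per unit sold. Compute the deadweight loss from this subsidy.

Pre-subsidy: 713 - 0.3P = -288 + 1.6P gives P* = 10010/19, Q* = 10544/19.
With the subsidy, sellers receive Ps = Pb + 239 for each unit, where Pb is the price buyers pay.
Supply in terms of Pb becomes Qs = -288 + 1.6(Pb + 239) = 94.4 + 1.6Pb. Setting this equal to demand: 713 - 0.3Pb = 94.4 + 1.6Pb, so Pb = 6186/19.
Sellers receive Ps = 6186/19 + 239 = 10727/19; Q' = 713 − 0.3·(6186/19) = 58456/95.
The subsidy expands output by 58456/95 − 10544/19 = 5736/95 past the efficient level; on those units the gap between marginal cost and willingness to pay runs from 0 up to 239.
DWL = ½ × 239 × 5736/95 = 685452/95.

Deadweight loss = 685452/95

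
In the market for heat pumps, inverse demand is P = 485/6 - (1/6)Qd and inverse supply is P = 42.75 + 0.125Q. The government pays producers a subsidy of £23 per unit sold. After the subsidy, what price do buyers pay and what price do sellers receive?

Pre-subsidy: 485/6 - (1/6)Q = 42.75 + 0.125Q gives Q* = 914/7 and P* = 827/14.
With the subsidy, sellers receive Ps = Pb + 23 for each unit, where Pb is the price buyers pay.
On the curves, Pb = 485/6 - (1/6)Q and Ps = 42.75 + 0.125Q; the wedge Ps − Pb = 23 gives 42.75 + 0.125Q − (485/6 - (1/6)Q) = 23, so Q' = 1466/7.
Then Pb = 485/6 − (1/6)·(1466/7) = 643/14 and Ps = 42.75 + 0.125·(1466/7) = 965/14.

Buyers pay 643/14; sellers receive 965/14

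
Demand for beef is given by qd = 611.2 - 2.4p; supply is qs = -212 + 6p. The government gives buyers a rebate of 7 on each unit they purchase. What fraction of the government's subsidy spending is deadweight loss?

DWL / government spending = 3/194

Pre-subsidy: 611.2 - 2.4p = -212 + 6p gives p* = 98, q* = 376.
With the rebate, buyers effectively pay pb = ps − 7, where ps is the price sellers receive.
Demand in terms of ps becomes qd = 611.2 − 2.4(ps − 7) = 628 - 2.4ps. Setting this equal to supply: 628 - 2.4ps = -212 + 6ps, so ps = 100.
Buyers pay pb = 100 − 7 = 93; q' = -212 + 6·100 = 388.
ΔCS = ½(376 + 388)(98 − 93) = 1910; ΔPS = ½(376 + 388)(100 − 98) = 764.
Government spending = 7 × 388 = 2716.
DWL = ½ × 7 × (388 − 376) = 42; fraction = 42 / 2716 = 3/194.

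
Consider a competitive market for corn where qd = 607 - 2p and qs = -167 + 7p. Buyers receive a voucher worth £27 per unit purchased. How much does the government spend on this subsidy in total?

Government cost = £12879

Pre-subsidy: 607 - 2p = -167 + 7p gives p* = 86, q* = 435.
With the rebate, buyers effectively pay pb = ps − 27, where ps is the price sellers receive.
Demand in terms of ps becomes qd = 607 − 2(ps − 27) = 661 - 2ps. Setting this equal to supply: 661 - 2ps = -167 + 7ps, so ps = 92.
Buyers pay pb = 92 − 27 = 65; q' = -167 + 7·92 = 477.
Government outlay = subsidy × quantity = 27 × 477 = 12879.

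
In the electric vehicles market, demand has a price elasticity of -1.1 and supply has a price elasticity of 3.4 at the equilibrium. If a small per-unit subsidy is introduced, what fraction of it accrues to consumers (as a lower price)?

For a small subsidy around the equilibrium, the benefit split depends on the relative slopes, which at a point are proportional to the elasticities.
Buyer share = εs/(εs + |εd|) = 3.4/(3.4 + 1.1) = 34/45; seller share = |εd|/(εs + |εd|) = 11/45.

Consumer share = 34/45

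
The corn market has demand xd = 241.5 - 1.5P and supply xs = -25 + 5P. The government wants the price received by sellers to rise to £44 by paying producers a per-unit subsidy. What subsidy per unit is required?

Required subsidy s = £13 per unit

At a seller price of 44, quantity supplied is -25 + 5·44 = 195.
Buyers absorb 195 only when they pay Pb with 241.5 − 1.5·Pb = 195, i.e. Pb = 31.
s = Ps − Pb = 44 − 31 = 13.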